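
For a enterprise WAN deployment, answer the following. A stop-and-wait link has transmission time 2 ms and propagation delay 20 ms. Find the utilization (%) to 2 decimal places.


Given: Ttrans = 2 ms, Tprop = 20 ms
RTT = 2 * Tprop = 2 * 20 = 40 ms
U = Ttrans / (Ttrans + RTT)
U = 2 / (2 + 40)
U = 2 / 42 = 0.047619
U% = 4.76%

4.76


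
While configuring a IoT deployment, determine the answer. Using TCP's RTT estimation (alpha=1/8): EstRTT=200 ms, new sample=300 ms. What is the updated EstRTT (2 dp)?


Given: EstRTT = 200 ms, SampleRTT = 300 ms, alpha = 1/8
New EstRTT = (1 - alpha) * EstRTT + alpha * SampleRTT
(7/8) * 200 = 175
(1/8) * 300 = 37.5
New EstRTT = 175 + 37.5 = 212.5 ms -> 212.50 ms (2 dp)

212.50


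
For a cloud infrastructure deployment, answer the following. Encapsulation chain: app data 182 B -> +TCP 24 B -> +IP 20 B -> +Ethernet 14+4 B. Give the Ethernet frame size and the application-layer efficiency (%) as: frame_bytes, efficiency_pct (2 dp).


TCP segment = 182 + 24 = 206 B
IP packet = 206 + 20 = 226 B
Ethernet frame = 226 + 14 + 4 = 244 B
Efficiency = app / frame = 182 / 244 = 0.745902 = 74.5902% -> 74.59% (2 dp)

244, 74.59


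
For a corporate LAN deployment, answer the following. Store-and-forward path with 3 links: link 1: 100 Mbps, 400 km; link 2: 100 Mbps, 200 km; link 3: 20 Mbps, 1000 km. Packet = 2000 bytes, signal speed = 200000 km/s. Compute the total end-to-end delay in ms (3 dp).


Packet = 2000 bytes = 16000 bits. Store-and-forward: sum (t_trans + t_prop) per link.
Link 1: t_trans = 16000/(100*10^6) s = 0.1600 ms; t_prop = 400/200000 s = 2.0000 ms; subtotal = 2.1600 ms
Link 2: t_trans = 16000/(100*10^6) s = 0.1600 ms; t_prop = 200/200000 s = 1.0000 ms; subtotal = 1.1600 ms
Link 3: t_trans = 16000/(20*10^6) s = 0.8000 ms; t_prop = 1000/200000 s = 5.0000 ms; subtotal = 5.8000 ms
End-to-end = 2.1600 + 1.1600 + 5.8000 = 9.1200 ms -> 9.120 ms (3 dp)

9.120


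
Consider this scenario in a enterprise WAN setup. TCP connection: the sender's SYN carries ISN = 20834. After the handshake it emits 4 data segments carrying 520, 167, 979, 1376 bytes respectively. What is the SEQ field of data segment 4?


The SYN occupies sequence number ISN = 20834, so the first data byte is ISN + 1 = 20835.
SEQ of data segment i = (ISN + 1) + sum of payload sizes of segments 1..i-1.
Segment 1: SEQ = 20835, payload = 520 bytes
Segment 2: SEQ = 21355, payload = 167 bytes
Segment 3: SEQ = 21522, payload = 979 bytes
Segment 4: SEQ = 22501, payload = 1376 bytes
SEQ of segment 4 = 20835 + 520 + 167 + 979 = 22501

22501


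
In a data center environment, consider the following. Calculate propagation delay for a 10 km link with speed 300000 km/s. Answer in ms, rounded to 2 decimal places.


Given: distance = 10 km, speed = 300000 km/s
Delay = distance / speed = 10 / 300000 seconds
Delay in ms = 10 * 1000 / 300000
Delay = 0.0333 ms
Rounded to 2 dp = 0.03 ms

0.03


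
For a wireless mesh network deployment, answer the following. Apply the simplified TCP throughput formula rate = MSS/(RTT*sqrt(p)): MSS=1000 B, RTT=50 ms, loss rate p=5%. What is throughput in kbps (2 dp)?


Given: MSS = 1000 bytes, RTT = 50 ms, loss = 5%
RTT in seconds = 50 / 1000 = 0.05
Loss rate = 5% = 0.05
sqrt(loss) = sqrt(0.05) = 0.223606797750
Throughput (bytes/s) = 1000 / (0.05 * 0.223606797750) = 89442.7191
Throughput (kbps) = 89442.7191 * 8 / 1000 = 715.541753 -> 715.54 kbps (2 dp)

715.54


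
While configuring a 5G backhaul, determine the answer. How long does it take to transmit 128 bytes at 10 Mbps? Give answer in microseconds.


Given: packet = 128 bytes, bandwidth = 10 Mbps
Packet in bits = 128 * 8 = 1024 bits
Bandwidth = 10 * 10^6 = 10000000 bps
Time = 1024 / 10000000 seconds
Time in us = 1024 * 10^6 / 10000000 = 102.4

102.4


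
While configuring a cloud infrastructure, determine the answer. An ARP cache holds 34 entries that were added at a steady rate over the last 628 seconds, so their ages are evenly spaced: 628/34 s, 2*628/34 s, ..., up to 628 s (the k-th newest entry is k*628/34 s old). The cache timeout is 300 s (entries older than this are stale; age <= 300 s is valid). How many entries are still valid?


Ages are k * 628/34 s for k = 1..34 (spacing = 18.4706 s).
Entry k is valid iff k * 628/34 <= 300 iff k <= 34 * 300 / 628 = 16.2420
n_valid = floor(16.2420) = 16
(n_stale = 34 - 16 = 18)

16


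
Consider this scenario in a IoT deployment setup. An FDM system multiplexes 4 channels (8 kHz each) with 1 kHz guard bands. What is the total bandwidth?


Given: 4 channels, 8 kHz each, guard = 1 kHz
Channel bandwidth = 4 * 8 = 32 kHz
Guard bands = 3 gaps * 1 kHz = 3 kHz
Total = 32 + 3 = 35 kHz

35


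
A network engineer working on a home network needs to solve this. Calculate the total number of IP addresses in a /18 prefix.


Given: CIDR prefix /18
Host bits = 32 - 18 = 14
Total addresses = 2^14 = 16384

16384


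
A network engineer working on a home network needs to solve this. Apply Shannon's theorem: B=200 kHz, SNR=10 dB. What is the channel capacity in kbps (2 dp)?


Given: B = 200 kHz, SNR = 10 dB
SNR linear = 10^(10/10) = 10
1 + SNR = 11
log2(11) = 3.4594316186
C = 200 * 1000 * 3.4594316186 = 691886.3237 bps
C = 691.886324 kbps -> 691.89 kbps (2 dp)

691.89


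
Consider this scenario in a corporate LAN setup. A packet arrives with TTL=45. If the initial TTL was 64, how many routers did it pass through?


Given: initial TTL = 64, received TTL = 45
Hops = initial TTL - received TTL
Hops = 64 - 45 = 19

19


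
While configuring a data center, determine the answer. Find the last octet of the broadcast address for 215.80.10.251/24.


Given: IP = 215.80.10.251, prefix = /24
Host bits = 32 - 24 = 8
Network last octet = 251 AND mask = 0
Host part size = 2^8 - 1 = 255
Broadcast last octet = 0 OR 255 = 255

255


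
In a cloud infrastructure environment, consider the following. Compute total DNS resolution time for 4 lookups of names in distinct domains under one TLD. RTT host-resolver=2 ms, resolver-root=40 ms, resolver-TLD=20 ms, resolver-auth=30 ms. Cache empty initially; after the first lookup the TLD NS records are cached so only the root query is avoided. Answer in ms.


Lookup 1 (cold cache): local + root + TLD + auth = 2 + 40 + 20 + 30 = 92 ms
Lookups 2..4 (TLD NS cached -> skip root; new domain -> still ask TLD and auth): local + TLD + auth = 2 + 20 + 30 = 52 ms each
Remaining 3 lookups: 3 * 52 = 156 ms
Total = 92 + 156 = 248 ms

248


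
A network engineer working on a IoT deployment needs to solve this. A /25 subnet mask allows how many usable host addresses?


Given: subnet mask /25
Host bits = 32 - 25 = 7
Total addresses = 2^7 = 128
Usable hosts = 128 - 2 (network + broadcast) = 126

126


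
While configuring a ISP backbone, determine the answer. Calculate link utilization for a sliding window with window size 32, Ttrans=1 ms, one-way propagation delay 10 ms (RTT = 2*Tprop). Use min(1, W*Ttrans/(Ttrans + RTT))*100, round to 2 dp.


Given: W = 32, Ttrans = 1 ms, RTT = 20 ms (= 2 * Tprop, Tprop = 10 ms)
Cycle time = Ttrans + RTT = 1 + 20 = 21 ms (first packet sent until its ACK returns)
W * Ttrans = 32 * 1 = 32 ms of sending per cycle
W * Ttrans / (Ttrans + RTT) = 32 / 21 = 1.523810
U = min(1, 1.523810) = 1.000000
U% = 100.00%

100.00


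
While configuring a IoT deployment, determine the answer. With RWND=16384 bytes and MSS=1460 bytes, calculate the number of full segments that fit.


Given: RWND = 16384 bytes, MSS = 1460 bytes
Full segments = floor(RWND / MSS)
Full segments = floor(16384 / 1460)
Full segments = floor(11.2219) = 11

11


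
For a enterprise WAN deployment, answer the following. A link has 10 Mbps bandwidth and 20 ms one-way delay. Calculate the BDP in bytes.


Given: bandwidth = 10 Mbps, delay = 20 ms
BDP in bits = 10 * 10^6 * 20 / 1000
BDP in bits = 200000
BDP in bytes = 200000 / 8 = 25000

25000


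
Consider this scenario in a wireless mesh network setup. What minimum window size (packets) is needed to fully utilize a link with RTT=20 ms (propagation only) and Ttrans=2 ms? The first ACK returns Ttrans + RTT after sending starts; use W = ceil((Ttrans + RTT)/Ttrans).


Given: Ttrans = 2 ms, RTT = 20 ms (= 2 * Tprop, Tprop = 10 ms)
Time until first ACK returns = Ttrans + RTT = 2 + 20 = 22 ms
Need W * Ttrans >= Ttrans + RTT  ->  W >= (Ttrans + RTT) / Ttrans
(Ttrans + RTT) / Ttrans = 22 / 2 = 11
W_min = ceil(11) = 11

11


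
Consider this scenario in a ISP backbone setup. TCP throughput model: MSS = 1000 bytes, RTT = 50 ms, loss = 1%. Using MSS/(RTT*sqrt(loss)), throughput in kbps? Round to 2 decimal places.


Given: MSS = 1000 bytes, RTT = 50 ms, loss = 1%
RTT in seconds = 50 / 1000 = 0.05
Loss rate = 1% = 0.01
sqrt(loss) = sqrt(0.01) = 0.1
Throughput (bytes/s) = 1000 / (0.05 * 0.1) = 200000.0000
Throughput (kbps) = 200000.0000 * 8 / 1000 = 1600.000000 -> 1600.00 kbps (2 dp)

1600.00


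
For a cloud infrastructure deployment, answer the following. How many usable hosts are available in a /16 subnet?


Given: subnet mask /16
Host bits = 32 - 16 = 16
Total addresses = 2^16 = 65536
Usable hosts = 65536 - 2 (network + broadcast) = 65534

65534


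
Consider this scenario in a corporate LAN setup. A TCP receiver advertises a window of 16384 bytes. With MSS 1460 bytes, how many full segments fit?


Given: RWND = 16384 bytes, MSS = 1460 bytes
Full segments = floor(RWND / MSS)
Full segments = floor(16384 / 1460)
Full segments = floor(11.2219) = 11

11


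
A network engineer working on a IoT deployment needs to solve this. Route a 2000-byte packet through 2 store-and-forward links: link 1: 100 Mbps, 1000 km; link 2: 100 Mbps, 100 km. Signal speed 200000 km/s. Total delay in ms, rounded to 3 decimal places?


Packet = 2000 bytes = 16000 bits. Store-and-forward: sum (t_trans + t_prop) per link.
Link 1: t_trans = 16000/(100*10^6) s = 0.1600 ms; t_prop = 1000/200000 s = 5.0000 ms; subtotal = 5.1600 ms
Link 2: t_trans = 16000/(100*10^6) s = 0.1600 ms; t_prop = 100/200000 s = 0.5000 ms; subtotal = 0.6600 ms
End-to-end = 5.1600 + 0.6600 = 5.8200 ms -> 5.820 ms (3 dp)

5.820


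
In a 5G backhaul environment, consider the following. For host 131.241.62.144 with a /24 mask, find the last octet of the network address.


Given: IP = 131.241.62.144, prefix = /24
Subnet mask = 255.255.255.0
Last octet of IP: 144
Last octet of mask: 0
Network last octet = 144 AND 0 = 0

0


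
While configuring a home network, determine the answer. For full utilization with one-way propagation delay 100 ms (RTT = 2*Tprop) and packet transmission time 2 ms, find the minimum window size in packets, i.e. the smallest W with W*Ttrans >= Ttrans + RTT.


Given: Ttrans = 2 ms, RTT = 200 ms (= 2 * Tprop, Tprop = 100 ms)
Time until first ACK returns = Ttrans + RTT = 2 + 200 = 202 ms
Need W * Ttrans >= Ttrans + RTT  ->  W >= (Ttrans + RTT) / Ttrans
(Ttrans + RTT) / Ttrans = 202 / 2 = 101
W_min = ceil(101) = 101

101


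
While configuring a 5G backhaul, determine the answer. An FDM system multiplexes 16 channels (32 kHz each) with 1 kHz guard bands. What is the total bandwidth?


Given: 16 channels, 32 kHz each, guard = 1 kHz
Channel bandwidth = 16 * 32 = 512 kHz
Guard bands = 15 gaps * 1 kHz = 15 kHz
Total = 512 + 15 = 527 kHz

527


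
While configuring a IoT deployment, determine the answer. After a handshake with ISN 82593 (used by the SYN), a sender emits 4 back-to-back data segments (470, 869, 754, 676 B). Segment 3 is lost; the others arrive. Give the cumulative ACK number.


SYN uses sequence number 82593; first data byte = ISN + 1 = 82594.
Segment 1: SEQ = 82594, len = 470 B, covers [82594, 83063]
Segment 2: SEQ = 83064, len = 869 B, covers [83064, 83932]
Segment 3: SEQ = 83933, len = 754 B, covers [83933, 84686] [LOST]
Segment 4: SEQ = 84687, len = 676 B, covers [84687, 85362]
In-order data received: bytes [82594, 83932] (segments 1..2).
Segment 3 missing -> gap begins at byte 83933; later segments buffered out of order.
Cumulative ACK = next expected in-order byte = 82594 + 470 + 869 = 83933

83933


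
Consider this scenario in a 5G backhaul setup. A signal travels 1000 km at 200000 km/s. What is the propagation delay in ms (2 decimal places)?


Given: distance = 1000 km, speed = 200000 km/s
Delay = distance / speed = 1000 / 200000 seconds
Delay in ms = 1000 * 1000 / 200000
Delay = 5.0000 ms
Rounded to 2 dp = 5.00 ms

5.00


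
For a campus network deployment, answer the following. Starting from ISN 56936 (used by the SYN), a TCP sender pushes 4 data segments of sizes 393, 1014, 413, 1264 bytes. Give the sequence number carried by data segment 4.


The SYN occupies sequence number ISN = 56936, so the first data byte is ISN + 1 = 56937.
SEQ of data segment i = (ISN + 1) + sum of payload sizes of segments 1..i-1.
Segment 1: SEQ = 56937, payload = 393 bytes
Segment 2: SEQ = 57330, payload = 1014 bytes
Segment 3: SEQ = 58344, payload = 413 bytes
Segment 4: SEQ = 58757, payload = 1264 bytes
SEQ of segment 4 = 56937 + 393 + 1014 + 413 = 58757

58757


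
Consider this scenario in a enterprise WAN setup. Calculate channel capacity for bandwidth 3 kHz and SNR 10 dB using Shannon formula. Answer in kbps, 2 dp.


Given: B = 3 kHz, SNR = 10 dB
SNR linear = 10^(10/10) = 10
1 + SNR = 11
log2(11) = 3.4594316186
C = 3 * 1000 * 3.4594316186 = 10378.2949 bps
C = 10.378295 kbps -> 10.38 kbps (2 dp)

10.38


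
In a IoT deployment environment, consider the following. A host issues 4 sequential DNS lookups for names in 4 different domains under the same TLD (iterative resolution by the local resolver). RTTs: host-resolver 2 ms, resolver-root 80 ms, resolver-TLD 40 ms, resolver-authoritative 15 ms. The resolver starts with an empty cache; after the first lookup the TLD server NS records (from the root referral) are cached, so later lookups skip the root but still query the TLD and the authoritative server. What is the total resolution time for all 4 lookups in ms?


Lookup 1 (cold cache): local + root + TLD + auth = 2 + 80 + 40 + 15 = 137 ms
Lookups 2..4 (TLD NS cached -> skip root; new domain -> still ask TLD and auth): local + TLD + auth = 2 + 40 + 15 = 57 ms each
Remaining 3 lookups: 3 * 57 = 171 ms
Total = 137 + 171 = 308 ms

308


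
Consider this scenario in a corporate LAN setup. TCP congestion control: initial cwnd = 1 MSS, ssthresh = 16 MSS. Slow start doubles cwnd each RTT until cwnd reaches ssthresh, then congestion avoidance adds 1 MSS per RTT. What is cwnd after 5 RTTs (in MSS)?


RTT 0: cwnd = 1 MSS (initial)
RTT 1: cwnd = 2 MSS (slow start, doubled)
RTT 2: cwnd = 4 MSS (slow start, doubled)
RTT 3: cwnd = 8 MSS (slow start, doubled)
RTT 4: cwnd = 16 MSS (slow start, doubled)
RTT 5: cwnd = 17 MSS (congestion avoidance, +1)

17


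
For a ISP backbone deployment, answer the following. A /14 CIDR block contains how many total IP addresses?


Given: CIDR prefix /14
Host bits = 32 - 14 = 18
Total addresses = 2^18 = 262144

262144


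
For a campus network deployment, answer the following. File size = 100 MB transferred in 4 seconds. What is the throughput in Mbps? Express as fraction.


Given: file = 100 MB, time = 4 s
File in Mb = 100 * 8 = 800 Mb
Throughput = 800 / 4 Mbps
Throughput = 200 Mbps

200


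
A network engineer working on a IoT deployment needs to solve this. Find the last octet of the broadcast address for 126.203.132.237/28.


Given: IP = 126.203.132.237, prefix = /28
Host bits = 32 - 28 = 4
Network last octet = 237 AND mask = 224
Host part size = 2^4 - 1 = 15
Broadcast last octet = 224 OR 15 = 239

239


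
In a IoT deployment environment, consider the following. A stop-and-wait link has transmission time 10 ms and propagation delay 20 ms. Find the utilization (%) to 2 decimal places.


Given: Ttrans = 10 ms, Tprop = 20 ms
RTT = 2 * Tprop = 2 * 20 = 40 ms
U = Ttrans / (Ttrans + RTT)
U = 10 / (10 + 40)
U = 10 / 50 = 0.2
U% = 20.00%

20.00


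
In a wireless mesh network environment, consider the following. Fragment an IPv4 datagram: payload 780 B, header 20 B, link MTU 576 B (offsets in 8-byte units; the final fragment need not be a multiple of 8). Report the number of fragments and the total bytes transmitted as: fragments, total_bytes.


Max data per non-final fragment = floor((MTU - header)/8)*8 = floor((576 - 20)/8)*8 = floor(556/8)*8 = 552 B
Final fragment needs no 8-byte alignment: it can carry up to MTU - header = 556 B
Non-final fragments needed = ceil((payload - 556) / 552) = ceil(224/552) = ceil(0.4058) = 1
Number of fragments = 1 + 1 = 2
Fragment sizes (data): 1 * 552 B + 228 B (last, 228 <= 556 OK)
Total bytes sent = payload + n_frags * header = 780 + 2*20 = 780 + 40 = 820 B

2, 820


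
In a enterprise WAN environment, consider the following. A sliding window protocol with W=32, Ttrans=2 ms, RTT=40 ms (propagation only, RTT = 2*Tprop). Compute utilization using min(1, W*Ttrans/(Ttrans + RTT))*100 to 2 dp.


Given: W = 32, Ttrans = 2 ms, RTT = 40 ms (= 2 * Tprop, Tprop = 20 ms)
Cycle time = Ttrans + RTT = 2 + 40 = 42 ms (first packet sent until its ACK returns)
W * Ttrans = 32 * 2 = 64 ms of sending per cycle
W * Ttrans / (Ttrans + RTT) = 64 / 42 = 1.523810
U = min(1, 1.523810) = 1.000000
U% = 100.00%

100.00


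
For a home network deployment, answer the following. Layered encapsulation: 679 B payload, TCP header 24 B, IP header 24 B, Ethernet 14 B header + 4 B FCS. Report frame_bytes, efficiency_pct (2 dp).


TCP segment = 679 + 24 = 703 B
IP packet = 703 + 24 = 727 B
Ethernet frame = 727 + 14 + 4 = 745 B
Efficiency = app / frame = 679 / 745 = 0.911409 = 91.1409% -> 91.14% (2 dp)

745, 91.14


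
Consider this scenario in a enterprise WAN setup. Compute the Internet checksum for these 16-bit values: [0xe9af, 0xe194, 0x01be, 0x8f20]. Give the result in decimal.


Given words: [0xe9af, 0xe194, 0x01be, 0x8f20]
Step 1: Sum all words
Raw sum = 59823 + 57748 + 446 + 36640 = 154657
Step 2: Fold carry: (23585 + 2) = 23587
One's complement = ~23587 & 0xFFFF = 41948

41948


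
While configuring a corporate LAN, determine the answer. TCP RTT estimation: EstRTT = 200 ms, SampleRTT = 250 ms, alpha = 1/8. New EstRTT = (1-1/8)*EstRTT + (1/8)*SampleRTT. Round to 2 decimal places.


Given: EstRTT = 200 ms, SampleRTT = 250 ms, alpha = 1/8
New EstRTT = (1 - alpha) * EstRTT + alpha * SampleRTT
(7/8) * 200 = 175
(1/8) * 250 = 31.25
New EstRTT = 175 + 31.25 = 206.25 ms -> 206.25 ms (2 dp)

206.25


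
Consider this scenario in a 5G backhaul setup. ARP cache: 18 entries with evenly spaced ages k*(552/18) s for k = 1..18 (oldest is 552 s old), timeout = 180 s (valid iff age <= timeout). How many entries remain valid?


Ages are k * 552/18 s for k = 1..18 (spacing = 30.6667 s).
Entry k is valid iff k * 552/18 <= 180 iff k <= 18 * 180 / 552 = 5.8696
n_valid = floor(5.8696) = 5
(n_stale = 18 - 5 = 13)

5


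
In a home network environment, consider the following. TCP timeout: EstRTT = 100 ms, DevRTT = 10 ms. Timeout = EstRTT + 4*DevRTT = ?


Given: EstRTT = 100 ms, DevRTT = 10 ms
Timeout = EstRTT + 4 * DevRTT
4 * DevRTT = 4 * 10 = 40
Timeout = 100 + 40 = 140 ms

140


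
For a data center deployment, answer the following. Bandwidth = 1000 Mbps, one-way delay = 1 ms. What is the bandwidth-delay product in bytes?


Given: bandwidth = 1000 Mbps, delay = 1 ms
BDP in bits = 1000 * 10^6 * 1 / 1000
BDP in bits = 1000000
BDP in bytes = 1000000 / 8 = 125000

125000


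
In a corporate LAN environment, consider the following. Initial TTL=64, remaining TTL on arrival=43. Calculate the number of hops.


Given: initial TTL = 64, received TTL = 43
Hops = initial TTL - received TTL
Hops = 64 - 43 = 21

21


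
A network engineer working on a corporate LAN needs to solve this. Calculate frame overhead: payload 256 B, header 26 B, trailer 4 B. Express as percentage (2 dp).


Given: payload = 256 B, header = 26 B, trailer = 4 B
Overhead bytes = header + trailer = 26 + 4 = 30
Total frame = payload + overhead = 256 + 30 = 286
Overhead % = 30 / 286 * 100 = 10.4895% -> 10.49% (2 dp)

10.49


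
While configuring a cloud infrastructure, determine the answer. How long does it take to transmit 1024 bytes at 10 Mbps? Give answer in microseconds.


Given: packet = 1024 bytes, bandwidth = 10 Mbps
Packet in bits = 1024 * 8 = 8192 bits
Bandwidth = 10 * 10^6 = 10000000 bps
Time = 8192 / 10000000 seconds
Time in us = 8192 * 10^6 / 10000000 = 819.2

819.2


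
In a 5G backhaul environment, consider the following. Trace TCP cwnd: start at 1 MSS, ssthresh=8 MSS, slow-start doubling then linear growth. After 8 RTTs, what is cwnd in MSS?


RTT 0: cwnd = 1 MSS (initial)
RTT 1: cwnd = 2 MSS (slow start, doubled)
RTT 2: cwnd = 4 MSS (slow start, doubled)
RTT 3: cwnd = 8 MSS (slow start, doubled)
RTT 4: cwnd = 9 MSS (congestion avoidance, +1)
RTT 5: cwnd = 10 MSS (congestion avoidance, +1)
RTT 6: cwnd = 11 MSS (congestion avoidance, +1)
RTT 7: cwnd = 12 MSS (congestion avoidance, +1)
RTT 8: cwnd = 13 MSS (congestion avoidance, +1)

13


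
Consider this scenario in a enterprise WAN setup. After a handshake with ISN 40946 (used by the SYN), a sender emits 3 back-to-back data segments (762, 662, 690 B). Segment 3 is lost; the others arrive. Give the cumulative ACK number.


SYN uses sequence number 40946; first data byte = ISN + 1 = 40947.
Segment 1: SEQ = 40947, len = 762 B, covers [40947, 41708]
Segment 2: SEQ = 41709, len = 662 B, covers [41709, 42370]
Segment 3: SEQ = 42371, len = 690 B, covers [42371, 43060] [LOST]
In-order data received: bytes [40947, 42370] (segments 1..2).
Segment 3 missing -> gap begins at byte 42371.
Cumulative ACK = next expected in-order byte = 40947 + 762 + 662 = 42371

42371


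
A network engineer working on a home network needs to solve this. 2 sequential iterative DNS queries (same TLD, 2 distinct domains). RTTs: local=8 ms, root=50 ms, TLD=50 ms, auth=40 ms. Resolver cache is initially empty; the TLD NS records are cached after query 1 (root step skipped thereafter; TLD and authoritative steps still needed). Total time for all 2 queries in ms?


Lookup 1 (cold cache): local + root + TLD + auth = 8 + 50 + 50 + 40 = 148 ms
Lookups 2..2 (TLD NS cached -> skip root; new domain -> still ask TLD and auth): local + TLD + auth = 8 + 50 + 40 = 98 ms each
Remaining 1 lookups: 1 * 98 = 98 ms
Total = 148 + 98 = 246 ms

246


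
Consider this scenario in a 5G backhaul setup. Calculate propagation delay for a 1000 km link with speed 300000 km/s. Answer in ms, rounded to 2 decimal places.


Given: distance = 1000 km, speed = 300000 km/s
Delay = distance / speed = 1000 / 300000 seconds
Delay in ms = 1000 * 1000 / 300000
Delay = 3.3333 ms
Rounded to 2 dp = 3.33 ms

3.33


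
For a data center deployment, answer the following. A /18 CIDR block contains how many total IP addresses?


Given: CIDR prefix /18
Host bits = 32 - 18 = 14
Total addresses = 2^14 = 16384

16384


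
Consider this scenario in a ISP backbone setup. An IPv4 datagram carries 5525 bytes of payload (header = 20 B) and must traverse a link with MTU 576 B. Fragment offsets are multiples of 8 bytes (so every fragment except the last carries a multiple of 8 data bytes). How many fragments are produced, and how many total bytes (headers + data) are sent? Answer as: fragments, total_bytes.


Max data per non-final fragment = floor((MTU - header)/8)*8 = floor((576 - 20)/8)*8 = floor(556/8)*8 = 552 B
Final fragment needs no 8-byte alignment: it can carry up to MTU - header = 556 B
Non-final fragments needed = ceil((payload - 556) / 552) = ceil(4969/552) = ceil(9.0018) = 10
Number of fragments = 10 + 1 = 11
Fragment sizes (data): 10 * 552 B + 5 B (last, 5 <= 556 OK)
Total bytes sent = payload + n_frags * header = 5525 + 11*20 = 5525 + 220 = 5745 B

11, 5745


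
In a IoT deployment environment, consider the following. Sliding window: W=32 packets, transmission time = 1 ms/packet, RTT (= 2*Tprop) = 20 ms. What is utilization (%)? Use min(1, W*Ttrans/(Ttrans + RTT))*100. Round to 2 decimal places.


Given: W = 32, Ttrans = 1 ms, RTT = 20 ms (= 2 * Tprop, Tprop = 10 ms)
Cycle time = Ttrans + RTT = 1 + 20 = 21 ms (first packet sent until its ACK returns)
W * Ttrans = 32 * 1 = 32 ms of sending per cycle
W * Ttrans / (Ttrans + RTT) = 32 / 21 = 1.523810
U = min(1, 1.523810) = 1.000000
U% = 100.00%

100.00


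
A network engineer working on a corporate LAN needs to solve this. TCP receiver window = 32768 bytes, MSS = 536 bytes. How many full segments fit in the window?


Given: RWND = 32768 bytes, MSS = 536 bytes
Full segments = floor(RWND / MSS)
Full segments = floor(32768 / 536)
Full segments = floor(61.1343) = 61

61


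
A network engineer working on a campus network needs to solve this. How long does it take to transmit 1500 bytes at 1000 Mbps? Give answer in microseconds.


Given: packet = 1500 bytes, bandwidth = 1000 Mbps
Packet in bits = 1500 * 8 = 12000 bits
Bandwidth = 1000 * 10^6 = 1000000000 bps
Time = 12000 / 1000000000 seconds
Time in us = 12000 * 10^6 / 1000000000 = 12

12


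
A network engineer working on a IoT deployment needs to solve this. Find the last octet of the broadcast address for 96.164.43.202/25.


Given: IP = 96.164.43.202, prefix = /25
Host bits = 32 - 25 = 7
Network last octet = 202 AND mask = 128
Host part size = 2^7 - 1 = 127
Broadcast last octet = 128 OR 127 = 255

255


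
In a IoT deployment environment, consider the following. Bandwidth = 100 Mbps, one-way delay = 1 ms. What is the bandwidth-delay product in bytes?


Given: bandwidth = 100 Mbps, delay = 1 ms
BDP in bits = 100 * 10^6 * 1 / 1000
BDP in bits = 100000
BDP in bytes = 100000 / 8 = 12500

12500


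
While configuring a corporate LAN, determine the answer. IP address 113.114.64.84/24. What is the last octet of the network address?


Given: IP = 113.114.64.84, prefix = /24
Subnet mask = 255.255.255.0
Last octet of IP: 84
Last octet of mask: 0
Network last octet = 84 AND 0 = 0

0


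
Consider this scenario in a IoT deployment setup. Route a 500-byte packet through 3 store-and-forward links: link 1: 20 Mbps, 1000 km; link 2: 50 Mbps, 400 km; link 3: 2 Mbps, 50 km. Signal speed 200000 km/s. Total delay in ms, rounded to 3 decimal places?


Packet = 500 bytes = 4000 bits. Store-and-forward: sum (t_trans + t_prop) per link.
Link 1: t_trans = 4000/(20*10^6) s = 0.2000 ms; t_prop = 1000/200000 s = 5.0000 ms; subtotal = 5.2000 ms
Link 2: t_trans = 4000/(50*10^6) s = 0.0800 ms; t_prop = 400/200000 s = 2.0000 ms; subtotal = 2.0800 ms
Link 3: t_trans = 4000/(2*10^6) s = 2.0000 ms; t_prop = 50/200000 s = 0.2500 ms; subtotal = 2.2500 ms
End-to-end = 5.2000 + 2.0800 + 2.2500 = 9.5300 ms -> 9.530 ms (3 dp)

9.530


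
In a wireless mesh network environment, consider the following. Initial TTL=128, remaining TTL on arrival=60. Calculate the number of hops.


Given: initial TTL = 128, received TTL = 60
Hops = initial TTL - received TTL
Hops = 128 - 60 = 68

68


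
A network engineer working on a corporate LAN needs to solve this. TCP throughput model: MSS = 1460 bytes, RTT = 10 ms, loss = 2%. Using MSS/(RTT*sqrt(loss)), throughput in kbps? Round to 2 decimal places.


Given: MSS = 1460 bytes, RTT = 10 ms, loss = 2%
RTT in seconds = 10 / 1000 = 0.01
Loss rate = 2% = 0.02
sqrt(loss) = sqrt(0.02) = 0.141421356237
Throughput (bytes/s) = 1460 / (0.01 * 0.141421356237) = 1032375.9005
Throughput (kbps) = 1032375.9005 * 8 / 1000 = 8259.007204 -> 8259.01 kbps (2 dp)

8259.01


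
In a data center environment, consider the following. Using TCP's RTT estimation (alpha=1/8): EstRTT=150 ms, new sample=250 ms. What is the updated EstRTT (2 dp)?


Given: EstRTT = 150 ms, SampleRTT = 250 ms, alpha = 1/8
New EstRTT = (1 - alpha) * EstRTT + alpha * SampleRTT
(7/8) * 150 = 131.25
(1/8) * 250 = 31.25
New EstRTT = 131.25 + 31.25 = 162.5 ms -> 162.50 ms (2 dp)

162.50


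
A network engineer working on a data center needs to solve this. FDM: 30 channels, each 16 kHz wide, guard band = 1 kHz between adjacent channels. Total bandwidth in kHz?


Given: 30 channels, 16 kHz each, guard = 1 kHz
Channel bandwidth = 30 * 16 = 480 kHz
Guard bands = 29 gaps * 1 kHz = 29 kHz
Total = 480 + 29 = 509 kHz

509


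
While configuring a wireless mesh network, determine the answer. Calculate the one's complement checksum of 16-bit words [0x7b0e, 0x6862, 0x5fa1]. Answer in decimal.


Given words: [0x7b0e, 0x6862, 0x5fa1]
Step 1: Sum all words
Raw sum = 31502 + 26722 + 24481 = 82705
Step 2: Fold carry: (17169 + 1) = 17170
One's complement = ~17170 & 0xFFFF = 48365

48365


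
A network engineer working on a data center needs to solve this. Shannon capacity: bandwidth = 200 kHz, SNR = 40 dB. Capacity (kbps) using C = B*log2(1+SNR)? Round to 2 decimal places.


Given: B = 200 kHz, SNR = 40 dB
SNR linear = 10^(40/10) = 10000
1 + SNR = 10001
log2(10001) = 13.2878566418
C = 200 * 1000 * 13.2878566418 = 2657571.3284 bps
C = 2657.571328 kbps -> 2657.57 kbps (2 dp)

2657.57


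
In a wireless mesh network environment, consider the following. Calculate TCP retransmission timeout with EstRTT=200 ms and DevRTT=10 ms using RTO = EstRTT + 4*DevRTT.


Given: EstRTT = 200 ms, DevRTT = 10 ms
Timeout = EstRTT + 4 * DevRTT
4 * DevRTT = 4 * 10 = 40
Timeout = 200 + 40 = 240 ms

240


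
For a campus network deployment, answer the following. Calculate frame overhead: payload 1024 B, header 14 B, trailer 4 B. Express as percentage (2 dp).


Given: payload = 1024 B, header = 14 B, trailer = 4 B
Overhead bytes = header + trailer = 14 + 4 = 18
Total frame = payload + overhead = 1024 + 18 = 1042
Overhead % = 18 / 1042 * 100 = 1.7274% -> 1.73% (2 dp)

1.73


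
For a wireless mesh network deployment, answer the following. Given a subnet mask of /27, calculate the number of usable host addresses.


Given: subnet mask /27
Host bits = 32 - 27 = 5
Total addresses = 2^5 = 32
Usable hosts = 32 - 2 (network + broadcast) = 30

30


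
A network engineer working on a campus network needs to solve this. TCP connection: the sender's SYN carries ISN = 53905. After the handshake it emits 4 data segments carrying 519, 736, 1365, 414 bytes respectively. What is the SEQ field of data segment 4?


The SYN occupies sequence number ISN = 53905, so the first data byte is ISN + 1 = 53906.
SEQ of data segment i = (ISN + 1) + sum of payload sizes of segments 1..i-1.
Segment 1: SEQ = 53906, payload = 519 bytes
Segment 2: SEQ = 54425, payload = 736 bytes
Segment 3: SEQ = 55161, payload = 1365 bytes
Segment 4: SEQ = 56526, payload = 414 bytes
SEQ of segment 4 = 53906 + 519 + 736 + 1365 = 56526

56526


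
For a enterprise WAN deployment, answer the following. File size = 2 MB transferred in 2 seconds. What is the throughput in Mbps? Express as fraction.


Given: file = 2 MB, time = 2 s
File in Mb = 2 * 8 = 16 Mb
Throughput = 16 / 2 Mbps
Throughput = 8 Mbps

8


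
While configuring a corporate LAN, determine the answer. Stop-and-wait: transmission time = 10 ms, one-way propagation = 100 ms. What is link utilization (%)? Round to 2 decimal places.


Given: Ttrans = 10 ms, Tprop = 100 ms
RTT = 2 * Tprop = 2 * 100 = 200 ms
U = Ttrans / (Ttrans + RTT)
U = 10 / (10 + 200)
U = 10 / 210 = 0.047619
U% = 4.76%

4.76


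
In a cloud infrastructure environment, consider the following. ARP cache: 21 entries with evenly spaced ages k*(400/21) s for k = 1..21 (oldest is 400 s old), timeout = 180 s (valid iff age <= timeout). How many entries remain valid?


Ages are k * 400/21 s for k = 1..21 (spacing = 19.0476 s).
Entry k is valid iff k * 400/21 <= 180 iff k <= 21 * 180 / 400 = 9.4500
n_valid = floor(9.4500) = 9
(n_stale = 21 - 9 = 12)

9


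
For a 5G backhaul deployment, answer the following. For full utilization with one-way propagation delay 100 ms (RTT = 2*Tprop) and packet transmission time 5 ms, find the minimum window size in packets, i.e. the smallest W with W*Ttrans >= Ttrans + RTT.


Given: Ttrans = 5 ms, RTT = 200 ms (= 2 * Tprop, Tprop = 100 ms)
Time until first ACK returns = Ttrans + RTT = 5 + 200 = 205 ms
Need W * Ttrans >= Ttrans + RTT  ->  W >= (Ttrans + RTT) / Ttrans
(Ttrans + RTT) / Ttrans = 205 / 5 = 41
W_min = ceil(41) = 41

41


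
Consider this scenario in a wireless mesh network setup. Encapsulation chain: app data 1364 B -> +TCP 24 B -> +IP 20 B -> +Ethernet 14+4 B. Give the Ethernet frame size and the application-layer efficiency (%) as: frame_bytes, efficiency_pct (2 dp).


TCP segment = 1364 + 24 = 1388 B
IP packet = 1388 + 20 = 1408 B
Ethernet frame = 1408 + 14 + 4 = 1426 B
Efficiency = app / frame = 1364 / 1426 = 0.956522 = 95.6522% -> 95.65% (2 dp)

1426, 95.65


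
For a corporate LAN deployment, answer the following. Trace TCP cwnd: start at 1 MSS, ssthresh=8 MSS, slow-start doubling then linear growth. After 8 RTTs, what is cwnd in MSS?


RTT 0: cwnd = 1 MSS (initial)
RTT 1: cwnd = 2 MSS (slow start, doubled)
RTT 2: cwnd = 4 MSS (slow start, doubled)
RTT 3: cwnd = 8 MSS (slow start, doubled)
RTT 4: cwnd = 9 MSS (congestion avoidance, +1)
RTT 5: cwnd = 10 MSS (congestion avoidance, +1)
RTT 6: cwnd = 11 MSS (congestion avoidance, +1)
RTT 7: cwnd = 12 MSS (congestion avoidance, +1)
RTT 8: cwnd = 13 MSS (congestion avoidance, +1)

13


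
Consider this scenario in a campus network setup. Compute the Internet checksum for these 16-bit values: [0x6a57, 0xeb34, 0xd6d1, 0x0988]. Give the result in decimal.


Given words: [0x6a57, 0xeb34, 0xd6d1, 0x0988]
Step 1: Sum all words
Raw sum = 27223 + 60212 + 54993 + 2440 = 144868
Step 2: Fold carry: (13796 + 2) = 13798
One's complement = ~13798 & 0xFFFF = 51737

51737


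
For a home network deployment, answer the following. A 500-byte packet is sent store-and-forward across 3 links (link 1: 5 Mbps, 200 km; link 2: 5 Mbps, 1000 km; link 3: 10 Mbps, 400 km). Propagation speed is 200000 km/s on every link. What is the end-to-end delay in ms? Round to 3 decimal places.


Packet = 500 bytes = 4000 bits. Store-and-forward: sum (t_trans + t_prop) per link.
Link 1: t_trans = 4000/(5*10^6) s = 0.8000 ms; t_prop = 200/200000 s = 1.0000 ms; subtotal = 1.8000 ms
Link 2: t_trans = 4000/(5*10^6) s = 0.8000 ms; t_prop = 1000/200000 s = 5.0000 ms; subtotal = 5.8000 ms
Link 3: t_trans = 4000/(10*10^6) s = 0.4000 ms; t_prop = 400/200000 s = 2.0000 ms; subtotal = 2.4000 ms
End-to-end = 1.8000 + 5.8000 + 2.4000 = 10.0000 ms -> 10.000 ms (3 dp)

10.000


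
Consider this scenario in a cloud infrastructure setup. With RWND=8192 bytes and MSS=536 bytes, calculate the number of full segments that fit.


Given: RWND = 8192 bytes, MSS = 536 bytes
Full segments = floor(RWND / MSS)
Full segments = floor(8192 / 536)
Full segments = floor(15.2836) = 15

15


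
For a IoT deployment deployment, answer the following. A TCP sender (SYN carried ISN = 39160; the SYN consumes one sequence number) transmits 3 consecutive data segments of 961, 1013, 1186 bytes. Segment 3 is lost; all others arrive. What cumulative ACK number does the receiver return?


SYN uses sequence number 39160; first data byte = ISN + 1 = 39161.
Segment 1: SEQ = 39161, len = 961 B, covers [39161, 40121]
Segment 2: SEQ = 40122, len = 1013 B, covers [40122, 41134]
Segment 3: SEQ = 41135, len = 1186 B, covers [41135, 42320] [LOST]
In-order data received: bytes [39161, 41134] (segments 1..2).
Segment 3 missing -> gap begins at byte 41135.
Cumulative ACK = next expected in-order byte = 39161 + 961 + 1013 = 41135

41135


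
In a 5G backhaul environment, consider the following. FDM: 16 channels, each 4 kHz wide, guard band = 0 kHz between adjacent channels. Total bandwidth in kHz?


Given: 16 channels, 4 kHz each, guard = 0 kHz
Channel bandwidth = 16 * 4 = 64 kHz
Guard bands = 15 gaps * 0 kHz = 0 kHz
Total = 64 + 0 = 64 kHz

64


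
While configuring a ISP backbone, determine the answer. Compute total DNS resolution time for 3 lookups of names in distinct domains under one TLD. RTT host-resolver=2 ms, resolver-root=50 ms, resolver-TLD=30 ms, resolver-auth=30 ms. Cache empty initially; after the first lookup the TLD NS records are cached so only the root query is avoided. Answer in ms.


Lookup 1 (cold cache): local + root + TLD + auth = 2 + 50 + 30 + 30 = 112 ms
Lookups 2..3 (TLD NS cached -> skip root; new domain -> still ask TLD and auth): local + TLD + auth = 2 + 30 + 30 = 62 ms each
Remaining 2 lookups: 2 * 62 = 124 ms
Total = 112 + 124 = 236 ms

236


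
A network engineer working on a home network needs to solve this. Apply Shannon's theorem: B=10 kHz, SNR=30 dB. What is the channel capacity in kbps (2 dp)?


Given: B = 10 kHz, SNR = 30 dB
SNR linear = 10^(30/10) = 1000
1 + SNR = 1001
log2(1001) = 9.9672262588
C = 10 * 1000 * 9.9672262588 = 99672.2626 bps
C = 99.672263 kbps -> 99.67 kbps (2 dp)

99.67


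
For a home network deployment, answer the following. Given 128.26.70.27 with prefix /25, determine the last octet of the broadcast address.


Given: IP = 128.26.70.27, prefix = /25
Host bits = 32 - 25 = 7
Network last octet = 27 AND mask = 0
Host part size = 2^7 - 1 = 127
Broadcast last octet = 0 OR 127 = 127

127


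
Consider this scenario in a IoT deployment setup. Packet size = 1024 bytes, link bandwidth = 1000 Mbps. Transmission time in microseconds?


Given: packet = 1024 bytes, bandwidth = 1000 Mbps
Packet in bits = 1024 * 8 = 8192 bits
Bandwidth = 1000 * 10^6 = 1000000000 bps
Time = 8192 / 1000000000 seconds
Time in us = 8192 * 10^6 / 1000000000 = 8.192

8.192


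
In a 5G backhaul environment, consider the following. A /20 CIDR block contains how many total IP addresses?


Given: CIDR prefix /20
Host bits = 32 - 20 = 12
Total addresses = 2^12 = 4096

4096


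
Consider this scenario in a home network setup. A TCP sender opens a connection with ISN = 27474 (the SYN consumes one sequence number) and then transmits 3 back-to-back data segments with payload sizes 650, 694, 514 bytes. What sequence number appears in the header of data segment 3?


The SYN occupies sequence number ISN = 27474, so the first data byte is ISN + 1 = 27475.
SEQ of data segment i = (ISN + 1) + sum of payload sizes of segments 1..i-1.
Segment 1: SEQ = 27475, payload = 650 bytes
Segment 2: SEQ = 28125, payload = 694 bytes
Segment 3: SEQ = 28819, payload = 514 bytes
SEQ of segment 3 = 27475 + 650 + 694 = 28819

28819


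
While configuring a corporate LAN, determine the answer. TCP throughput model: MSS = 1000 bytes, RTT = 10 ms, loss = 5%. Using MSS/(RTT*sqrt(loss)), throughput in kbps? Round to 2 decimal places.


Given: MSS = 1000 bytes, RTT = 10 ms, loss = 5%
RTT in seconds = 10 / 1000 = 0.01
Loss rate = 5% = 0.05
sqrt(loss) = sqrt(0.05) = 0.223606797750
Throughput (bytes/s) = 1000 / (0.01 * 0.223606797750) = 447213.5955
Throughput (kbps) = 447213.5955 * 8 / 1000 = 3577.708764 -> 3577.71 kbps (2 dp)

3577.71


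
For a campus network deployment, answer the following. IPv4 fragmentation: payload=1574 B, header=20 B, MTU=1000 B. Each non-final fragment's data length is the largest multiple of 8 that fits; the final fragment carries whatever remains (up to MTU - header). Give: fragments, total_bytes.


Max data per non-final fragment = floor((MTU - header)/8)*8 = floor((1000 - 20)/8)*8 = floor(980/8)*8 = 976 B
Final fragment needs no 8-byte alignment: it can carry up to MTU - header = 980 B
Non-final fragments needed = ceil((payload - 980) / 976) = ceil(594/976) = ceil(0.6086) = 1
Number of fragments = 1 + 1 = 2
Fragment sizes (data): 1 * 976 B + 598 B (last, 598 <= 980 OK)
Total bytes sent = payload + n_frags * header = 1574 + 2*20 = 1574 + 40 = 1614 B

2, 1614


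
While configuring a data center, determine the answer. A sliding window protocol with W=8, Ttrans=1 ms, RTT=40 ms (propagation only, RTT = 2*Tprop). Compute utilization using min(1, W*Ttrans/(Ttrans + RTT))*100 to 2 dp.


Given: W = 8, Ttrans = 1 ms, RTT = 40 ms (= 2 * Tprop, Tprop = 20 ms)
Cycle time = Ttrans + RTT = 1 + 40 = 41 ms (first packet sent until its ACK returns)
W * Ttrans = 8 * 1 = 8 ms of sending per cycle
W * Ttrans / (Ttrans + RTT) = 8 / 41 = 0.195122
U = min(1, 0.195122) = 0.195122
U% = 19.51%

19.51
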